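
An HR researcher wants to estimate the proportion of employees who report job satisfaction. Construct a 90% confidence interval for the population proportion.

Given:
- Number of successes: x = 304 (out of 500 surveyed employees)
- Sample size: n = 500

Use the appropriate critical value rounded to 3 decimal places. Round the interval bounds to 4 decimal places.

Sample proportion: p̂ = 304/500 = 0.608000

Check conditions for normal approximation:
  np̂ = 304 ≥ 10 ✓
  n(1-p̂) = 196 ≥ 10 ✓

The sample is large enough, so use a z-interval (normal approximation) for the proportion.

For 90% confidence, z* = 1.645 (from standard normal table)

Standard error: SE = √(p̂(1-p̂)/n) = √(0.608000×0.392000/500) = 0.02183282

Margin of error: E = z* × SE = 1.645 × 0.02183282 = 0.035915

Z-interval: p̂ ± E = 0.608000 ± 0.035915 = (0.572085, 0.643915)

Rounded to 4 decimal places:

(0.5721, 0.6439)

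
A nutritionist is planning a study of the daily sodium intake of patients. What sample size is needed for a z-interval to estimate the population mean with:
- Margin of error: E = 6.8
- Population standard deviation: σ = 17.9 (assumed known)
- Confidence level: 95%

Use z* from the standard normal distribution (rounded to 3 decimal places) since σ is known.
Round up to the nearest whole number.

Using z* since population σ is known (z-interval formula).

For 95% confidence, z* = 1.96 (from standard normal table)

Sample size formula for z-interval: n = (z*σ/E)²

n = (1.96 × 17.9 / 6.8)²
  = (5.159412)²
  = 26.6195

Round up to the nearest whole number: n = 27

27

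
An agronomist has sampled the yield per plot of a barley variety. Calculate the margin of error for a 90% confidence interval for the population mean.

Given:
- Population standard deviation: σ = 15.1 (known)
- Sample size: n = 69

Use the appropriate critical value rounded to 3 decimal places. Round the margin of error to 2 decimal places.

The population standard deviation σ is known, so use the z-interval margin of error formula.

For 90% confidence, z* = 1.645 (from standard normal table)

Margin of error formula for z-interval: E = z* × σ/√n

E = 1.645 × 15.1/√69
  = 1.645 × 1.817826
  = 2.9903

Rounded to 2 decimal places:

2.99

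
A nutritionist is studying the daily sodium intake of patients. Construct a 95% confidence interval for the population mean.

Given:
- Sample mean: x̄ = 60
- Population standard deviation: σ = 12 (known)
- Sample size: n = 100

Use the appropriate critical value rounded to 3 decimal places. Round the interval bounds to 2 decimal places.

The population standard deviation σ is known, so use a z-interval (standard normal critical value).

For 95% confidence, z* = 1.96 (from standard normal table)

Standard error: SE = σ/√n = 12/√100 = 1.200000

Margin of error: E = z* × SE = 1.96 × 1.200000 = 2.3520

Z-interval: x̄ ± E = 60 ± 2.3520 = (57.6480, 62.3520)

Rounded to 2 decimal places:

(57.65, 62.35)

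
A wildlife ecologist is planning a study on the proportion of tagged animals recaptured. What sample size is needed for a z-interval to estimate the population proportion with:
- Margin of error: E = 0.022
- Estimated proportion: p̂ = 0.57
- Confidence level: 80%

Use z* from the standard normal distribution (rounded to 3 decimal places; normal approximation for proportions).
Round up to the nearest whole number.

Using z* for proportion z-interval (normal approximation).

For 80% confidence, z* = 1.282 (from standard normal table)

Sample size formula for proportion z-interval: n = z*²p̂(1-p̂)/E²

n = 1.282² × 0.57 × 0.43 / 0.022²
  = 1.643524 × 0.2451 / 0.000484
  = 832.2887

Round up to the nearest whole number: n = 833

833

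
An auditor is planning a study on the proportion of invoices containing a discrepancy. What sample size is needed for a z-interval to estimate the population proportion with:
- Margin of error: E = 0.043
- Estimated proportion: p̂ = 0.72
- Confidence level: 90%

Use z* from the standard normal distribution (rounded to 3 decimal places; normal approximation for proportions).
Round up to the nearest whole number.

Using z* for proportion z-interval (normal approximation).

For 90% confidence, z* = 1.645 (from standard normal table)

Sample size formula for proportion z-interval: n = z*²p̂(1-p̂)/E²

n = 1.645² × 0.72 × 0.28 / 0.043²
  = 2.706025 × 0.2016 / 0.001849
  = 295.0431

Round up to the nearest whole number: n = 296

296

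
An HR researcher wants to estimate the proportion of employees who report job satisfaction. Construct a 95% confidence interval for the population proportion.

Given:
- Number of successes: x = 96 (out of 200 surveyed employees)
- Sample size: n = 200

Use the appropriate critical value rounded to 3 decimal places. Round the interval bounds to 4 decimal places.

Sample proportion: p̂ = 96/200 = 0.480000

Check conditions for normal approximation:
  np̂ = 96 ≥ 10 ✓
  n(1-p̂) = 104 ≥ 10 ✓

The sample is large enough, so use a z-interval (normal approximation) for the proportion.

For 95% confidence, z* = 1.96 (from standard normal table)

Standard error: SE = √(p̂(1-p̂)/n) = √(0.480000×0.520000/200) = 0.03532704

Margin of error: E = z* × SE = 1.96 × 0.03532704 = 0.069241

Z-interval: p̂ ± E = 0.480000 ± 0.069241 = (0.410759, 0.549241)

Rounded to 4 decimal places:

(0.4108, 0.5492)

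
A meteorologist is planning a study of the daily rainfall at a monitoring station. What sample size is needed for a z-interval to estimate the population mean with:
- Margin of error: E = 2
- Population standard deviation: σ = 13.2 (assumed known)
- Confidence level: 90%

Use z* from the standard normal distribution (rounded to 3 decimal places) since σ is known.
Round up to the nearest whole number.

Using z* since population σ is known (z-interval formula).

For 90% confidence, z* = 1.645 (from standard normal table)

Sample size formula for z-interval: n = (z*σ/E)²

n = (1.645 × 13.2 / 2)²
  = (10.857000)²
  = 117.8744

Round up to the nearest whole number: n = 118

118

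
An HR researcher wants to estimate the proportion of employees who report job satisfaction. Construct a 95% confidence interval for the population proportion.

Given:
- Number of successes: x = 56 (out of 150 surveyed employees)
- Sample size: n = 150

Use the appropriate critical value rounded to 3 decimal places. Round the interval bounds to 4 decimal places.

Sample proportion: p̂ = 56/150 = 0.373333

Check conditions for normal approximation:
  np̂ = 56 ≥ 10 ✓
  n(1-p̂) = 94 ≥ 10 ✓

The sample is large enough, so use a z-interval (normal approximation) for the proportion.

For 95% confidence, z* = 1.96 (from standard normal table)

Standard error: SE = √(p̂(1-p̂)/n) = √(0.373333×0.626667/150) = 0.03949308

Margin of error: E = z* × SE = 1.96 × 0.03949308 = 0.077406

Z-interval: p̂ ± E = 0.373333 ± 0.077406 = (0.295927, 0.450740)

Rounded to 4 decimal places:

(0.2959, 0.4507)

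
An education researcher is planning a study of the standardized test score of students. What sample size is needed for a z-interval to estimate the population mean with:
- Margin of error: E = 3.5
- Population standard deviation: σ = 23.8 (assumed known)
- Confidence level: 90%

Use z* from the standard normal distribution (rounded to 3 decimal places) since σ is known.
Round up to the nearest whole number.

Using z* since population σ is known (z-interval formula).

For 90% confidence, z* = 1.645 (from standard normal table)

Sample size formula for z-interval: n = (z*σ/E)²

n = (1.645 × 23.8 / 3.5)²
  = (11.186000)²
  = 125.1266

Round up to the nearest whole number: n = 126

126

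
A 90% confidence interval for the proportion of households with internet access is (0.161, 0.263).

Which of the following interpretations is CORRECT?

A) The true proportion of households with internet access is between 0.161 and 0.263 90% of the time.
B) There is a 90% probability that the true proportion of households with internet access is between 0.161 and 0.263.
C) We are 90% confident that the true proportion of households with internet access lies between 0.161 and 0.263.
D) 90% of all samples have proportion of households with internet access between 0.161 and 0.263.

A confidence interval represents our confidence in the procedure, not a probability statement about the parameter.

Key concept: If we repeated this sampling process many times and computed a 90% CI each time, about 90% of those intervals would contain the true population parameter.

For this specific interval (0.161, 0.263):
- Midpoint (point estimate): 0.212
- Margin of error: 0.051

The correct interpretation is the one stating confidence that the true parameter lies in the interval — option C.

C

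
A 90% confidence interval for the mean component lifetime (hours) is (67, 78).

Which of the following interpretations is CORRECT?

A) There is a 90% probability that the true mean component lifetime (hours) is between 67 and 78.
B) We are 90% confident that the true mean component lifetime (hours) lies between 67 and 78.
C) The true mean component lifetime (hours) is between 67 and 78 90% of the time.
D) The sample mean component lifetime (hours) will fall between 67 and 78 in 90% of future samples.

A confidence interval represents our confidence in the procedure, not a probability statement about the parameter.

Key concept: If we repeated this sampling process many times and computed a 90% CI each time, about 90% of those intervals would contain the true population parameter.

For this specific interval (67, 78):
- Midpoint (point estimate): 72.5
- Margin of error: 5.5

The correct interpretation is the one stating confidence that the true parameter lies in the interval — option B.

B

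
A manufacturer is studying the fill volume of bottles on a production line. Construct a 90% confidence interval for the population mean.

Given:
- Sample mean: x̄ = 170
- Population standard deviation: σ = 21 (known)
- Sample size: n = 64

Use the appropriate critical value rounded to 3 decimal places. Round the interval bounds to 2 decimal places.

The population standard deviation σ is known, so use a z-interval (standard normal critical value).

For 90% confidence, z* = 1.645 (from standard normal table)

Standard error: SE = σ/√n = 21/√64 = 2.625000

Margin of error: E = z* × SE = 1.645 × 2.625000 = 4.3181

Z-interval: x̄ ± E = 170 ± 4.3181 = (165.6819, 174.3181)

Rounded to 2 decimal places:

(165.68, 174.32)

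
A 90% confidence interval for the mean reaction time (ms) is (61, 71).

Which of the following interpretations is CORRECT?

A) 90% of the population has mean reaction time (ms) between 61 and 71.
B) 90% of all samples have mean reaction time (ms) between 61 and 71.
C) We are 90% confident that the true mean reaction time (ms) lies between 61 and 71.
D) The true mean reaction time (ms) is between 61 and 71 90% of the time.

A confidence interval represents our confidence in the procedure, not a probability statement about the parameter.

Key concept: If we repeated this sampling process many times and computed a 90% CI each time, about 90% of those intervals would contain the true population parameter.

For this specific interval (61, 71):
- Midpoint (point estimate): 66
- Margin of error: 5

The correct interpretation is the one stating confidence that the true parameter lies in the interval — option C.

C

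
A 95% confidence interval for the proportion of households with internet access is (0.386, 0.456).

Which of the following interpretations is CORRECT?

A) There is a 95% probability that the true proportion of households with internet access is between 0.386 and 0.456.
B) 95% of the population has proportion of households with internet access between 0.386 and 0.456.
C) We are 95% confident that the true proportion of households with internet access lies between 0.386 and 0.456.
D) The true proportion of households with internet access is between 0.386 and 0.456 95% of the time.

A confidence interval represents our confidence in the procedure, not a probability statement about the parameter.

Key concept: If we repeated this sampling process many times and computed a 95% CI each time, about 95% of those intervals would contain the true population parameter.

For this specific interval (0.386, 0.456):
- Midpoint (point estimate): 0.421
- Margin of error: 0.035

The correct interpretation is the one stating confidence that the true parameter lies in the interval — option C.

C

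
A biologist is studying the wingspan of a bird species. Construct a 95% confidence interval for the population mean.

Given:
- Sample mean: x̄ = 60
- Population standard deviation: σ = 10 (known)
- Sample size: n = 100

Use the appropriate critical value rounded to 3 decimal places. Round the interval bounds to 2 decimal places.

The population standard deviation σ is known, so use a z-interval (standard normal critical value).

For 95% confidence, z* = 1.96 (from standard normal table)

Standard error: SE = σ/√n = 10/√100 = 1.000000

Margin of error: E = z* × SE = 1.96 × 1.000000 = 1.9600

Z-interval: x̄ ± E = 60 ± 1.9600 = (58.0400, 61.9600)

Rounded to 2 decimal places:

(58.04, 61.96)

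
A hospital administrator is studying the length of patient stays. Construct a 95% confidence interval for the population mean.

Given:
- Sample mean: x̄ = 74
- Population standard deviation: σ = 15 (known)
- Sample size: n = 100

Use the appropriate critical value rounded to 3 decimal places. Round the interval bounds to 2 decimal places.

The population standard deviation σ is known, so use a z-interval (standard normal critical value).

For 95% confidence, z* = 1.96 (from standard normal table)

Standard error: SE = σ/√n = 15/√100 = 1.500000

Margin of error: E = z* × SE = 1.96 × 1.500000 = 2.9400

Z-interval: x̄ ± E = 74 ± 2.9400 = (71.0600, 76.9400)

Rounded to 2 decimal places:

(71.06, 76.94)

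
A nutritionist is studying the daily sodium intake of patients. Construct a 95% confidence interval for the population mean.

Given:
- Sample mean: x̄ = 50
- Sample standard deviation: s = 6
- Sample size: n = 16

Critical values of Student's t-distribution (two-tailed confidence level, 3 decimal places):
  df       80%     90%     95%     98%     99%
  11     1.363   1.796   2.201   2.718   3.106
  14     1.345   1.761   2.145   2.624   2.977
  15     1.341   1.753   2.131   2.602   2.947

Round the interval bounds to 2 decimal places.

The population standard deviation σ is unknown (only the sample standard deviation s is given), so use a t-interval with df = n - 1 = 16 - 1 = 15.

For 95% confidence with df = 15, t* = 2.131 (from t-table)

Standard error: SE = s/√n = 6/√16 = 1.500000

Margin of error: E = t* × SE = 2.131 × 1.500000 = 3.1965

T-interval: x̄ ± E = 50 ± 3.1965 = (46.8035, 53.1965)

Rounded to 2 decimal places:

(46.80, 53.20)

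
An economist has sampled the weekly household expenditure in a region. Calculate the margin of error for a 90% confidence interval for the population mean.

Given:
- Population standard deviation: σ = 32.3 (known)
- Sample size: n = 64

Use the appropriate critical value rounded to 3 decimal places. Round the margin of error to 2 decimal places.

The population standard deviation σ is known, so use the z-interval margin of error formula.

For 90% confidence, z* = 1.645 (from standard normal table)

Margin of error formula for z-interval: E = z* × σ/√n

E = 1.645 × 32.3/√64
  = 1.645 × 4.037500
  = 6.6417

Rounded to 2 decimal places:

6.64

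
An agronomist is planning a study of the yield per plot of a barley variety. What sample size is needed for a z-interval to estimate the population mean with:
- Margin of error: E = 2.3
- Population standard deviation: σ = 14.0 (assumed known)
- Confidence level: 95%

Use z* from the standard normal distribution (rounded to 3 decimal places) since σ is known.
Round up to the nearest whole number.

Using z* since population σ is known (z-interval formula).

For 95% confidence, z* = 1.96 (from standard normal table)

Sample size formula for z-interval: n = (z*σ/E)²

n = (1.96 × 14.0 / 2.3)²
  = (11.930435)²
  = 142.3353

Round up to the nearest whole number: n = 143

143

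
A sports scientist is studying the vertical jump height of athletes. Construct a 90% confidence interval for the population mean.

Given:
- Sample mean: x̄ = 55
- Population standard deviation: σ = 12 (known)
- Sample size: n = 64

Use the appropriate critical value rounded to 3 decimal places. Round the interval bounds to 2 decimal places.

The population standard deviation σ is known, so use a z-interval (standard normal critical value).

For 90% confidence, z* = 1.645 (from standard normal table)

Standard error: SE = σ/√n = 12/√64 = 1.500000

Margin of error: E = z* × SE = 1.645 × 1.500000 = 2.4675

Z-interval: x̄ ± E = 55 ± 2.4675 = (52.5325, 57.4675)

Rounded to 2 decimal places:

(52.53, 57.47)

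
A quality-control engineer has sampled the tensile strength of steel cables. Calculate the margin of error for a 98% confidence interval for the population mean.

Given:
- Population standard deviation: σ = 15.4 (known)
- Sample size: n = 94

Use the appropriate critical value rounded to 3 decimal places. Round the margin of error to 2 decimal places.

The population standard deviation σ is known, so use the z-interval margin of error formula.

For 98% confidence, z* = 2.326 (from standard normal table)

Margin of error formula for z-interval: E = z* × σ/√n

E = 2.326 × 15.4/√94
  = 2.326 × 1.588389
  = 3.6946

Rounded to 2 decimal places:

3.69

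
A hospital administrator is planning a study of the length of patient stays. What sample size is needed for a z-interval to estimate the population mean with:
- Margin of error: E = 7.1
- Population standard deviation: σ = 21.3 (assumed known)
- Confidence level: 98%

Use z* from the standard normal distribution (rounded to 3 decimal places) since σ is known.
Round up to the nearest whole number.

Using z* since population σ is known (z-interval formula).

For 98% confidence, z* = 2.326 (from standard normal table)

Sample size formula for z-interval: n = (z*σ/E)²

n = (2.326 × 21.3 / 7.1)²
  = (6.978000)²
  = 48.6925

Round up to the nearest whole number: n = 49

49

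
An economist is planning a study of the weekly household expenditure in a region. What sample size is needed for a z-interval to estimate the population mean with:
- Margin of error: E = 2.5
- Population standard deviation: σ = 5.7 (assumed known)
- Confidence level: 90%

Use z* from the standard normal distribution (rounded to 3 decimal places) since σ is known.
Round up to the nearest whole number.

Using z* since population σ is known (z-interval formula).

For 90% confidence, z* = 1.645 (from standard normal table)

Sample size formula for z-interval: n = (z*σ/E)²

n = (1.645 × 5.7 / 2.5)²
  = (3.750600)²
  = 14.0670

Round up to the nearest whole number: n = 15

15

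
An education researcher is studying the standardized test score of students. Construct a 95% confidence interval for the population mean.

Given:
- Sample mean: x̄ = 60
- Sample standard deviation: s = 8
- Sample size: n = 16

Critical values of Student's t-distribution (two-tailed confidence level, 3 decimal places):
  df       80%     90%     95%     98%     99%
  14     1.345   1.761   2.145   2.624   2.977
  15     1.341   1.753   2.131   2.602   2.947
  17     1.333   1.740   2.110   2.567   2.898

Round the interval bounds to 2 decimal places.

The population standard deviation σ is unknown (only the sample standard deviation s is given), so use a t-interval with df = n - 1 = 16 - 1 = 15.

For 95% confidence with df = 15, t* = 2.131 (from t-table)

Standard error: SE = s/√n = 8/√16 = 2.000000

Margin of error: E = t* × SE = 2.131 × 2.000000 = 4.2620

T-interval: x̄ ± E = 60 ± 4.2620 = (55.7380, 64.2620)

Rounded to 2 decimal places:

(55.74, 64.26)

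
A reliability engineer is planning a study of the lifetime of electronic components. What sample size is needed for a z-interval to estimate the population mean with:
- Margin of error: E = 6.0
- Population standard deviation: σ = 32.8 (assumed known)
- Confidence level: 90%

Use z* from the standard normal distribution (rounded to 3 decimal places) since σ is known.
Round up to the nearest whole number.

Using z* since population σ is known (z-interval formula).

For 90% confidence, z* = 1.645 (from standard normal table)

Sample size formula for z-interval: n = (z*σ/E)²

n = (1.645 × 32.8 / 6.0)²
  = (8.992667)²
  = 80.8681

Round up to the nearest whole number: n = 81

81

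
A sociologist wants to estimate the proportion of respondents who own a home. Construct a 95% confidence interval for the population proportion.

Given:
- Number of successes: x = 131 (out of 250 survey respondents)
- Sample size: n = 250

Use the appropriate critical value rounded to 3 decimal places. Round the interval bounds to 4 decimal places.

Sample proportion: p̂ = 131/250 = 0.524000

Check conditions for normal approximation:
  np̂ = 131 ≥ 10 ✓
  n(1-p̂) = 119 ≥ 10 ✓

The sample is large enough, so use a z-interval (normal approximation) for the proportion.

For 95% confidence, z* = 1.96 (from standard normal table)

Standard error: SE = √(p̂(1-p̂)/n) = √(0.524000×0.476000/250) = 0.03158633

Margin of error: E = z* × SE = 1.96 × 0.03158633 = 0.061909

Z-interval: p̂ ± E = 0.524000 ± 0.061909 = (0.462091, 0.585909)

Rounded to 4 decimal places:

(0.4621, 0.5859)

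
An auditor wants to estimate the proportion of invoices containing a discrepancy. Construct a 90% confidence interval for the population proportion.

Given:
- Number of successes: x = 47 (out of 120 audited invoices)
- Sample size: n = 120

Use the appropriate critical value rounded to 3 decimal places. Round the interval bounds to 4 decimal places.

Sample proportion: p̂ = 47/120 = 0.391667

Check conditions for normal approximation:
  np̂ = 47 ≥ 10 ✓
  n(1-p̂) = 73 ≥ 10 ✓

The sample is large enough, so use a z-interval (normal approximation) for the proportion.

For 90% confidence, z* = 1.645 (from standard normal table)

Standard error: SE = √(p̂(1-p̂)/n) = √(0.391667×0.608333/120) = 0.04455931

Margin of error: E = z* × SE = 1.645 × 0.04455931 = 0.073300

Z-interval: p̂ ± E = 0.391667 ± 0.073300 = (0.318367, 0.464967)

Rounded to 4 decimal places:

(0.3184, 0.4650)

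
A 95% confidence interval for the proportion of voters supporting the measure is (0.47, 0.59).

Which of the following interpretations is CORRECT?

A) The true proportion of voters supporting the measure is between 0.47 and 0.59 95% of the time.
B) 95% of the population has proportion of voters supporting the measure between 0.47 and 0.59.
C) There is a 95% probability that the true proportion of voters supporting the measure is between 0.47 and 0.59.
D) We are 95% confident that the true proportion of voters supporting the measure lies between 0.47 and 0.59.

A confidence interval represents our confidence in the procedure, not a probability statement about the parameter.

Key concept: If we repeated this sampling process many times and computed a 95% CI each time, about 95% of those intervals would contain the true population parameter.

For this specific interval (0.47, 0.59):
- Midpoint (point estimate): 0.53
- Margin of error: 0.06

The correct interpretation is the one stating confidence that the true parameter lies in the interval — option D.

D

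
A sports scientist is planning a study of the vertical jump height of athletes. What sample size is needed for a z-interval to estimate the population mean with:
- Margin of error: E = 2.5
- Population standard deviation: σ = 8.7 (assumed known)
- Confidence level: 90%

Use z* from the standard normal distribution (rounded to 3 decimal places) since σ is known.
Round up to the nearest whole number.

Using z* since population σ is known (z-interval formula).

For 90% confidence, z* = 1.645 (from standard normal table)

Sample size formula for z-interval: n = (z*σ/E)²

n = (1.645 × 8.7 / 2.5)²
  = (5.724600)²
  = 32.7710

Round up to the nearest whole number: n = 33

33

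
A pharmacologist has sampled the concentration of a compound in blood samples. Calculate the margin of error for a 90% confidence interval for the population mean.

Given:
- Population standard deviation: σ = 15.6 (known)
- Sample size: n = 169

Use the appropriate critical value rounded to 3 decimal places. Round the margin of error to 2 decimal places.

The population standard deviation σ is known, so use the z-interval margin of error formula.

For 90% confidence, z* = 1.645 (from standard normal table)

Margin of error formula for z-interval: E = z* × σ/√n

E = 1.645 × 15.6/√169
  = 1.645 × 1.200000
  = 1.9740

Rounded to 2 decimal places:

1.97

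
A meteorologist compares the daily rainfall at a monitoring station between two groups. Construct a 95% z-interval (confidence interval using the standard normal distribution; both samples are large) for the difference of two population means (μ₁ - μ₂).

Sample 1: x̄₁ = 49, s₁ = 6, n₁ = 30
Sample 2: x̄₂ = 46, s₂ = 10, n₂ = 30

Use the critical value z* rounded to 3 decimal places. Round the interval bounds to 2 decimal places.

Both samples are large (n₁ = 30 ≥ 30, n₂ = 30 ≥ 30), so a z-interval for the difference of means applies.

Point estimate: x̄₁ - x̄₂ = 49 - 46 = 3

Standard error: SE = √(s₁²/n₁ + s₂²/n₂)
= √(6²/30 + 10²/30)
= √(1.200000 + 3.333333)
= 2.129163

For 95% confidence, z* = 1.96 (from standard normal table)
Margin of error: E = z* × SE = 1.96 × 2.129163 = 4.1732

Z-interval: (x̄₁ - x̄₂) ± E = 3 ± 4.1732 = (-1.1732, 7.1732)

Rounded to 2 decimal places:

(-1.17, 7.17)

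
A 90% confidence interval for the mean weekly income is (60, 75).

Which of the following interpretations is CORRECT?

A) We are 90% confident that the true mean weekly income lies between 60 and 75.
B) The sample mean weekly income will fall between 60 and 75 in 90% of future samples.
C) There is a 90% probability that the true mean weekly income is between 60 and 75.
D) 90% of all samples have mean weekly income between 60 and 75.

A confidence interval represents our confidence in the procedure, not a probability statement about the parameter.

Key concept: If we repeated this sampling process many times and computed a 90% CI each time, about 90% of those intervals would contain the true population parameter.

For this specific interval (60, 75):
- Midpoint (point estimate): 67.5
- Margin of error: 7.5

The correct interpretation is the one stating confidence that the true parameter lies in the interval — option A.

A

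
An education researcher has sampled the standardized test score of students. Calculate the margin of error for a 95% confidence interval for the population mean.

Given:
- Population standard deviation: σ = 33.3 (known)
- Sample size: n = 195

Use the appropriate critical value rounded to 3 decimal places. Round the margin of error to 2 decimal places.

The population standard deviation σ is known, so use the z-interval margin of error formula.

For 95% confidence, z* = 1.96 (from standard normal table)

Margin of error formula for z-interval: E = z* × σ/√n

E = 1.96 × 33.3/√195
  = 1.96 × 2.384663
  = 4.6739

Rounded to 2 decimal places:

4.67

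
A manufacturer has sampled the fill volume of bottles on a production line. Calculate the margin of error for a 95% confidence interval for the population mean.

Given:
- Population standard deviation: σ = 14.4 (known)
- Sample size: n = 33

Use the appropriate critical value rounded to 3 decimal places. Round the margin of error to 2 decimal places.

The population standard deviation σ is known, so use the z-interval margin of error formula.

For 95% confidence, z* = 1.96 (from standard normal table)

Margin of error formula for z-interval: E = z* × σ/√n

E = 1.96 × 14.4/√33
  = 1.96 × 2.506718
  = 4.9132

Rounded to 2 decimal places:

4.91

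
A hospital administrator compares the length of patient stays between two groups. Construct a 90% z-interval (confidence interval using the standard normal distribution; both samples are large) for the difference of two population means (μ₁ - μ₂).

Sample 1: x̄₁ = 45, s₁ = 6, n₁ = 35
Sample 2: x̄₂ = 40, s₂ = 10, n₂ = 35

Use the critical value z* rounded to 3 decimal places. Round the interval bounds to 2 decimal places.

Both samples are large (n₁ = 35 ≥ 30, n₂ = 35 ≥ 30), so a z-interval for the difference of means applies.

Point estimate: x̄₁ - x̄₂ = 45 - 40 = 5

Standard error: SE = √(s₁²/n₁ + s₂²/n₂)
= √(6²/35 + 10²/35)
= √(1.028571 + 2.857143)
= 1.971222

For 90% confidence, z* = 1.645 (from standard normal table)
Margin of error: E = z* × SE = 1.645 × 1.971222 = 3.2427

Z-interval: (x̄₁ - x̄₂) ± E = 5 ± 3.2427 = (1.7573, 8.2427)

Rounded to 2 decimal places:

(1.76, 8.24)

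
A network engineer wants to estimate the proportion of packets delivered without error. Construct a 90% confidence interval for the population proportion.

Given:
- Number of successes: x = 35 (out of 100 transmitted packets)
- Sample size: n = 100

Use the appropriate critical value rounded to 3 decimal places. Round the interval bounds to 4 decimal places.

Sample proportion: p̂ = 35/100 = 0.350000

Check conditions for normal approximation:
  np̂ = 35 ≥ 10 ✓
  n(1-p̂) = 65 ≥ 10 ✓

The sample is large enough, so use a z-interval (normal approximation) for the proportion.

For 90% confidence, z* = 1.645 (from standard normal table)

Standard error: SE = √(p̂(1-p̂)/n) = √(0.350000×0.650000/100) = 0.04769696

Margin of error: E = z* × SE = 1.645 × 0.04769696 = 0.078461

Z-interval: p̂ ± E = 0.350000 ± 0.078461 = (0.271539, 0.428461)

Rounded to 4 decimal places:

(0.2715, 0.4285)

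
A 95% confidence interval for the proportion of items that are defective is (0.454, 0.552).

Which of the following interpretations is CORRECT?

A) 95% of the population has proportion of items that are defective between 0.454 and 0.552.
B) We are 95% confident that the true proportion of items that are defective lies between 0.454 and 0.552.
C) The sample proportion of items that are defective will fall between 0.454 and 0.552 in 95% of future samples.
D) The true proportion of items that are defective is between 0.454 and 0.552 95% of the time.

A confidence interval represents our confidence in the procedure, not a probability statement about the parameter.

Key concept: If we repeated this sampling process many times and computed a 95% CI each time, about 95% of those intervals would contain the true population parameter.

For this specific interval (0.454, 0.552):
- Midpoint (point estimate): 0.503
- Margin of error: 0.049

The correct interpretation is the one stating confidence that the true parameter lies in the interval — option B.

B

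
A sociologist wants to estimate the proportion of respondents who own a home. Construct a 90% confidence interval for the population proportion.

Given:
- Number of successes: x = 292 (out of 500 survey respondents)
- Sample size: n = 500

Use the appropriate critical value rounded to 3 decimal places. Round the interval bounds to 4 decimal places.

Sample proportion: p̂ = 292/500 = 0.584000

Check conditions for normal approximation:
  np̂ = 292 ≥ 10 ✓
  n(1-p̂) = 208 ≥ 10 ✓

The sample is large enough, so use a z-interval (normal approximation) for the proportion.

For 90% confidence, z* = 1.645 (from standard normal table)

Standard error: SE = √(p̂(1-p̂)/n) = √(0.584000×0.416000/500) = 0.02204287

Margin of error: E = z* × SE = 1.645 × 0.02204287 = 0.036261

Z-interval: p̂ ± E = 0.584000 ± 0.036261 = (0.547739, 0.620261)

Rounded to 4 decimal places:

(0.5477, 0.6203)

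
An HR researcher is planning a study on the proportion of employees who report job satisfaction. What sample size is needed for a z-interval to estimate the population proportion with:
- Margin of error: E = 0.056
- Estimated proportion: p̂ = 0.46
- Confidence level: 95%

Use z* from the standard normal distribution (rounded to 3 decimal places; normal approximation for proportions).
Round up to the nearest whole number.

Using z* for proportion z-interval (normal approximation).

For 95% confidence, z* = 1.96 (from standard normal table)

Sample size formula for proportion z-interval: n = z*²p̂(1-p̂)/E²

n = 1.96² × 0.46 × 0.54 / 0.056²
  = 3.8416 × 0.2484 / 0.003136
  = 304.2900

Round up to the nearest whole number: n = 305

305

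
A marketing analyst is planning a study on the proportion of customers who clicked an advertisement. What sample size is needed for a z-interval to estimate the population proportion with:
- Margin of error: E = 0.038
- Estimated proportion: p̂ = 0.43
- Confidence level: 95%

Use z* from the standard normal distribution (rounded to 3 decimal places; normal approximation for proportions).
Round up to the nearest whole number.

Using z* for proportion z-interval (normal approximation).

For 95% confidence, z* = 1.96 (from standard normal table)

Sample size formula for proportion z-interval: n = z*²p̂(1-p̂)/E²

n = 1.96² × 0.43 × 0.57 / 0.038²
  = 3.8416 × 0.2451 / 0.001444
  = 652.0611

Round up to the nearest whole number: n = 653

653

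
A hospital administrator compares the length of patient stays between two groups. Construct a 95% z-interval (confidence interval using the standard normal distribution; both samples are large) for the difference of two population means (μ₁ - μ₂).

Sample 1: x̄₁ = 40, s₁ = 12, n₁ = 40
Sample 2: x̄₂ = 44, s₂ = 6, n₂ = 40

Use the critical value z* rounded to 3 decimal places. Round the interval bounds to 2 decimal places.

Both samples are large (n₁ = 40 ≥ 30, n₂ = 40 ≥ 30), so a z-interval for the difference of means applies.

Point estimate: x̄₁ - x̄₂ = 40 - 44 = -4

Standard error: SE = √(s₁²/n₁ + s₂²/n₂)
= √(12²/40 + 6²/40)
= √(3.600000 + 0.900000)
= 2.121320

For 95% confidence, z* = 1.96 (from standard normal table)
Margin of error: E = z* × SE = 1.96 × 2.121320 = 4.1578

Z-interval: (x̄₁ - x̄₂) ± E = -4 ± 4.1578 = (-8.1578, 0.1578)

Rounded to 2 decimal places:

(-8.16, 0.16)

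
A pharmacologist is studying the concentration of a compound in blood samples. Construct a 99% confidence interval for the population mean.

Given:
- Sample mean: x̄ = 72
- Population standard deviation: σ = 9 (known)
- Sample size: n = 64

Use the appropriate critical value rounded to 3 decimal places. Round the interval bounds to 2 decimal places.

The population standard deviation σ is known, so use a z-interval (standard normal critical value).

For 99% confidence, z* = 2.576 (from standard normal table)

Standard error: SE = σ/√n = 9/√64 = 1.125000

Margin of error: E = z* × SE = 2.576 × 1.125000 = 2.8980

Z-interval: x̄ ± E = 72 ± 2.8980 = (69.1020, 74.8980)

Rounded to 2 decimal places:

(69.10, 74.90)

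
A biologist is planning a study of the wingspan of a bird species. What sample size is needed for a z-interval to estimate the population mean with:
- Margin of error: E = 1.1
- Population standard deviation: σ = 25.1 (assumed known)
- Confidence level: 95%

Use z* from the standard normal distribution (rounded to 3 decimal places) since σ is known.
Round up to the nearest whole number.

Using z* since population σ is known (z-interval formula).

For 95% confidence, z* = 1.96 (from standard normal table)

Sample size formula for z-interval: n = (z*σ/E)²

n = (1.96 × 25.1 / 1.1)²
  = (44.723636)²
  = 2000.2036

Round up to the nearest whole number: n = 2001

2001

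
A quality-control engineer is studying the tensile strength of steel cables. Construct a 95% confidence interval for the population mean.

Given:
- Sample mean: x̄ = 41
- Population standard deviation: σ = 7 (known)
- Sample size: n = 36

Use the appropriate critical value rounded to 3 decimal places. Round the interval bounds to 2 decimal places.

The population standard deviation σ is known, so use a z-interval (standard normal critical value).

For 95% confidence, z* = 1.96 (from standard normal table)

Standard error: SE = σ/√n = 7/√36 = 1.166667

Margin of error: E = z* × SE = 1.96 × 1.166667 = 2.2867

Z-interval: x̄ ± E = 41 ± 2.2867 = (38.7133, 43.2867)

Rounded to 2 decimal places:

(38.71, 43.29)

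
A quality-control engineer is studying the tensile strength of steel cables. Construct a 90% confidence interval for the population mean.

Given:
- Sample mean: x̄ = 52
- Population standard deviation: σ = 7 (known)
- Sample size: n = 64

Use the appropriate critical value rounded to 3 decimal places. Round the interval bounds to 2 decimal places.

The population standard deviation σ is known, so use a z-interval (standard normal critical value).

For 90% confidence, z* = 1.645 (from standard normal table)

Standard error: SE = σ/√n = 7/√64 = 0.875000

Margin of error: E = z* × SE = 1.645 × 0.875000 = 1.4394

Z-interval: x̄ ± E = 52 ± 1.4394 = (50.5606, 53.4394)

Rounded to 2 decimal places:

(50.56, 53.44)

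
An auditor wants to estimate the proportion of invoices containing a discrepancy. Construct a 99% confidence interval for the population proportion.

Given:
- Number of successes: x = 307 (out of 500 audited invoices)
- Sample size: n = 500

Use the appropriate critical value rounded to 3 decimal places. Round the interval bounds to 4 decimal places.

Sample proportion: p̂ = 307/500 = 0.614000

Check conditions for normal approximation:
  np̂ = 307 ≥ 10 ✓
  n(1-p̂) = 193 ≥ 10 ✓

The sample is large enough, so use a z-interval (normal approximation) for the proportion.

For 99% confidence, z* = 2.576 (from standard normal table)

Standard error: SE = √(p̂(1-p̂)/n) = √(0.614000×0.386000/500) = 0.02177172

Margin of error: E = z* × SE = 2.576 × 0.02177172 = 0.056084

Z-interval: p̂ ± E = 0.614000 ± 0.056084 = (0.557916, 0.670084)

Rounded to 4 decimal places:

(0.5579, 0.6701)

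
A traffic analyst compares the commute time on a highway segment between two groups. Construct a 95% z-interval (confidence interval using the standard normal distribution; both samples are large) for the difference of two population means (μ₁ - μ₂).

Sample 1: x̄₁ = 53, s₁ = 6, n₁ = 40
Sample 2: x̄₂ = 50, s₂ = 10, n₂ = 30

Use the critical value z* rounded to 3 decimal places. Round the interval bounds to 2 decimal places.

Both samples are large (n₁ = 40 ≥ 30, n₂ = 30 ≥ 30), so a z-interval for the difference of means applies.

Point estimate: x̄₁ - x̄₂ = 53 - 50 = 3

Standard error: SE = √(s₁²/n₁ + s₂²/n₂)
= √(6²/40 + 10²/30)
= √(0.900000 + 3.333333)
= 2.057507

For 95% confidence, z* = 1.96 (from standard normal table)
Margin of error: E = z* × SE = 1.96 × 2.057507 = 4.0327

Z-interval: (x̄₁ - x̄₂) ± E = 3 ± 4.0327 = (-1.0327, 7.0327)

Rounded to 2 decimal places:

(-1.03, 7.03)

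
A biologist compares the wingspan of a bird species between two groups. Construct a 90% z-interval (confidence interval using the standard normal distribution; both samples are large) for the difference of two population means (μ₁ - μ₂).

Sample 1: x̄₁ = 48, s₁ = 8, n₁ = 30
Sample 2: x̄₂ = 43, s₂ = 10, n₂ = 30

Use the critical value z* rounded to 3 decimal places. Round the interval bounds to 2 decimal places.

Both samples are large (n₁ = 30 ≥ 30, n₂ = 30 ≥ 30), so a z-interval for the difference of means applies.

Point estimate: x̄₁ - x̄₂ = 48 - 43 = 5

Standard error: SE = √(s₁²/n₁ + s₂²/n₂)
= √(8²/30 + 10²/30)
= √(2.133333 + 3.333333)
= 2.338090

For 90% confidence, z* = 1.645 (from standard normal table)
Margin of error: E = z* × SE = 1.645 × 2.338090 = 3.8462

Z-interval: (x̄₁ - x̄₂) ± E = 5 ± 3.8462 = (1.1538, 8.8462)

Rounded to 2 decimal places:

(1.15, 8.85)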